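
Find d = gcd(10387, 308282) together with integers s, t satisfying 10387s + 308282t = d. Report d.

13

Euclidean algorithm:
308282 = 29×10387 + 7059
10387 = 1×7059 + 3328
7059 = 2×3328 + 403
3328 = 8×403 + 104
403 = 3×104 + 91
104 = 1×91 + 13
91 = 7×13 + 0
gcd(10387, 308282) = 13.
Back-substituting:
13 = 104 − 91
13 = −403 + 4·104
13 = 4·3328 − 33·403
13 = −33·7059 + 70·3328
13 = 70·10387 − 103·7059
13 = −103·308282 + 3057·10387
So 13 = (-103)·308282 + (3057)·10387.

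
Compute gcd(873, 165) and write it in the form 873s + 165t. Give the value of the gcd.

Euclidean algorithm:
873 = 5*165 + 48
165 = 3*48 + 21
48 = 2*21 + 6
21 = 3*6 + 3
6 = 2*3 + 0
gcd(873, 165) = 3.
Back-substituting:
3 = 21 − 3·6
3 = −3·48 + 7·21
3 = 7·165 − 24·48
3 = −24·873 + 127·165
So 3 = (-24)·873 + (127)·165.

3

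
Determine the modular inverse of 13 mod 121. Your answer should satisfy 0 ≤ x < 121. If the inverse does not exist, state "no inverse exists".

28

Extended Euclidean algorithm:
121 = 9·13 + 4
13 = 3·4 + 1
4 = 4·1 + 0
gcd = 1, so the inverse exists. Back-substitute:
1 = 13 − 3·4
1 = −3·121 + 28·13
So 13·28 ≡ 1 (mod 121).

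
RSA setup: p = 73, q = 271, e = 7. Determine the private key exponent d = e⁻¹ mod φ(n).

φ(n) = (p−1)(q−1) = 72·270 = 19440.
Need d with 7·d ≡ 1 (mod 19440). Apply the extended Euclidean algorithm:
19440 = 2777·7 + 1
7 = 7·1 + 0
Back-substitute:
1 = 19440 − 2777·7
So 7·(-2777) ≡ 1 (mod 19440), hence d ≡ -2777 ≡ 16663 (mod 19440).

16663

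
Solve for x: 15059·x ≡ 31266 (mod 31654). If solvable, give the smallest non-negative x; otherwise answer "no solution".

First find gcd(15059, 31654):
31654 = 2×15059 + 1536
15059 = 9×1536 + 1235
1536 = 1×1235 + 301
1235 = 4×301 + 31
301 = 9×31 + 22
31 = 1×22 + 9
22 = 2×9 + 4
9 = 2×4 + 1
4 = 4×1 + 0
gcd = 1, so a unique solution mod 31654 exists.
Back-substitute for the Bézout coefficients:
1 = 9 − 2·4
1 = −2·22 + 5·9
1 = 5·31 − 7·22
1 = −7·301 + 68·31
1 = 68·1235 − 279·301
1 = −279·1536 + 347·1235
1 = 347·15059 − 3402·1536
1 = −3402·31654 + 7151·15059
So 15059·(7151) ≡ 1 (mod 31654), giving 15059⁻¹ ≡ 7151.
x ≡ 15059⁻¹·31266 ≡ 7151·31266 ≡ 10964 (mod 31654).

10964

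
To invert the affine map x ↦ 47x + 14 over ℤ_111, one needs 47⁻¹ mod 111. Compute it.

26

gcd(111, 47) by repeated division:
111 = 2*47 + 17
47 = 2*17 + 13
17 = 1*13 + 4
13 = 3*4 + 1
4 = 4*1 + 0
gcd = 1, so the inverse exists. Back-substitute:
1 = 13 − 3·4
1 = −3·17 + 4·13
1 = 4·47 − 11·17
1 = −11·111 + 26·47
So 47·26 ≡ 1 (mod 111).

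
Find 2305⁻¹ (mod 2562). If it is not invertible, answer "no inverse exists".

319

Run Euclid on (2562, 2305):
2562 = 1×2305 + 257
2305 = 8×257 + 249
257 = 1×249 + 8
249 = 31×8 + 1
8 = 8×1 + 0
The gcd is 1. Working backward:
1 = 249 − 31·8
1 = −31·257 + 32·249
1 = 32·2305 − 287·257
1 = −287·2562 + 319·2305
So 2305·319 ≡ 1 (mod 2562).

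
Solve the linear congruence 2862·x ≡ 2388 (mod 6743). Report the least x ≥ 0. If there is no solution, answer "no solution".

2404

First find gcd(2862, 6743):
6743 = 2*2862 + 1019
2862 = 2*1019 + 824
1019 = 1*824 + 195
824 = 4*195 + 44
195 = 4*44 + 19
44 = 2*19 + 6
19 = 3*6 + 1
6 = 6*1 + 0
gcd = 1, so a unique solution mod 6743 exists.
Back-substitute for the Bézout coefficients:
1 = 19 − 3·6
1 = −3·44 + 7·19
1 = 7·195 − 31·44
1 = −31·824 + 131·195
1 = 131·1019 − 162·824
1 = −162·2862 + 455·1019
1 = 455·6743 − 1072·2862
So 2862·(-1072) ≡ 1 (mod 6743), giving 2862⁻¹ ≡ 5671.
x ≡ 2862⁻¹·2388 ≡ 5671·2388 ≡ 2404 (mod 6743).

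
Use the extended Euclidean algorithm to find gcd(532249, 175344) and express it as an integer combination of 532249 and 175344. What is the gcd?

1

Euclidean algorithm:
532249 = 3×175344 + 6217
175344 = 28×6217 + 1268
6217 = 4×1268 + 1145
1268 = 1×1145 + 123
1145 = 9×123 + 38
123 = 3×38 + 9
38 = 4×9 + 2
9 = 4×2 + 1
2 = 2×1 + 0
gcd(532249, 175344) = 1.
Back-substituting:
1 = 9 − 4·2
1 = −4·38 + 17·9
1 = 17·123 − 55·38
1 = −55·1145 + 512·123
1 = 512·1268 − 567·1145
1 = −567·6217 + 2780·1268
1 = 2780·175344 − 78407·6217
1 = −78407·532249 + 238001·175344
So 1 = (-78407)·532249 + (238001)·175344.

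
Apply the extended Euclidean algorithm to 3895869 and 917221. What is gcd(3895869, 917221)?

Apply Euclid's algorithm to 3895869 and 917221:
3895869 = 4·917221 + 226985
917221 = 4·226985 + 9281
226985 = 24·9281 + 4241
9281 = 2·4241 + 799
4241 = 5·799 + 246
799 = 3·246 + 61
246 = 4·61 + 2
61 = 30·2 + 1
2 = 2·1 + 0
gcd(3895869, 917221) = 1.
Express as a combination:
1 = 61 − 30·2
1 = −30·246 + 121·61
1 = 121·799 − 393·246
1 = −393·4241 + 2086·799
1 = 2086·9281 − 4565·4241
1 = −4565·226985 + 111646·9281
1 = 111646·917221 − 451149·226985
1 = −451149·3895869 + 1916242·917221
So 1 = (-451149)·3895869 + (1916242)·917221.

1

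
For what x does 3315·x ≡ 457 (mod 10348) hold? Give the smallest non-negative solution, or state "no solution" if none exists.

gcd(3315, 10348):
10348 = 3·3315 + 403
3315 = 8·403 + 91
403 = 4·91 + 39
91 = 2·39 + 13
39 = 3·13 + 0
gcd = 13, but 13 ∤ 457, so the congruence has no solution.

no solution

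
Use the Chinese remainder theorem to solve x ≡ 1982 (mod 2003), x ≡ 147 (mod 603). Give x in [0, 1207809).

Write x = 1982 + 2003·k. Then 2003·k ≡ 147 − 1982 ≡ 577 (mod 603).
Need 2003⁻¹ mod 603. Extended Euclid on (603, 194):
603 = 3*194 + 21
194 = 9*21 + 5
21 = 4*5 + 1
5 = 5*1 + 0
Back-substitute:
1 = 21 − 4·5
1 = −4·194 + 37·21
1 = 37·603 − 115·194
2003⁻¹ ≡ 488 (mod 603), so k ≡ 488·577 ≡ 578 (mod 603).
x = 1982 + 2003·578 = 1159716.

1159716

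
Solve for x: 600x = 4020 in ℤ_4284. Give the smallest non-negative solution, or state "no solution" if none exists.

First find gcd(600, 4284):
4284 = 7×600 + 84
600 = 7×84 + 12
84 = 7×12 + 0
gcd = 12 and 12 | 4020, so solutions exist. Divide through by 12: 50x ≡ 335 (mod 357).
Now find 50⁻¹ mod 357:
357 = 7*50 + 7
50 = 7*7 + 1
7 = 7*1 + 0
Back-substitute:
1 = 50 − 7·7
1 = −7·357 + 50·50
So 50⁻¹ ≡ 50 (mod 357).
Then x ≡ 50·335 ≡ 328 (mod 357); the smallest non-negative solution is x = 328.

328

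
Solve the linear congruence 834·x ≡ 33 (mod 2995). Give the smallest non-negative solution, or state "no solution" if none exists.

First find gcd(834, 2995):
2995 = 3*834 + 493
834 = 1*493 + 341
493 = 1*341 + 152
341 = 2*152 + 37
152 = 4*37 + 4
37 = 9*4 + 1
4 = 4*1 + 0
gcd = 1, so a unique solution mod 2995 exists.
Back-substitute for the Bézout coefficients:
1 = 37 − 9·4
1 = −9·152 + 37·37
1 = 37·341 − 83·152
1 = −83·493 + 120·341
1 = 120·834 − 203·493
1 = −203·2995 + 729·834
So 834·(729) ≡ 1 (mod 2995), giving 834⁻¹ ≡ 729.
x ≡ 834⁻¹·33 ≡ 729·33 ≡ 97 (mod 2995).

97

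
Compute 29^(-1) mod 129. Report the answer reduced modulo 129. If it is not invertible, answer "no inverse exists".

Apply the Euclidean algorithm to 129 and 29:
129 = 4·29 + 13
29 = 2·13 + 3
13 = 4·3 + 1
3 = 3·1 + 0
gcd = 1, so the inverse exists. Back-substitute:
1 = 13 − 4·3
1 = −4·29 + 9·13
1 = 9·129 − 40·29
Thus 29·(-40) ≡ 1 (mod 129); reducing, -40 mod 129 = 89.

89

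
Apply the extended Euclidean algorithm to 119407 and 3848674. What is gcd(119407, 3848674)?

1

Repeated division:
3848674 = 32×119407 + 27650
119407 = 4×27650 + 8807
27650 = 3×8807 + 1229
8807 = 7×1229 + 204
1229 = 6×204 + 5
204 = 40×5 + 4
5 = 1×4 + 1
4 = 4×1 + 0
gcd(119407, 3848674) = 1.
Express as a combination:
1 = 5 − 4
1 = −204 + 41·5
1 = 41·1229 − 247·204
1 = −247·8807 + 1770·1229
1 = 1770·27650 − 5557·8807
1 = −5557·119407 + 23998·27650
1 = 23998·3848674 − 773493·119407
So 1 = (23998)·3848674 + (-773493)·119407.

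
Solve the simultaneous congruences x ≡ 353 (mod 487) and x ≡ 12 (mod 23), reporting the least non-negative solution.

840

Write x = 353 + 487·k. Then 487·k ≡ 12 − 353 ≡ 4 (mod 23).
Need 487⁻¹ mod 23. Extended Euclid on (23, 4):
23 = 5×4 + 3
4 = 1×3 + 1
3 = 3×1 + 0
Back-substitute:
1 = 4 − 3
1 = −23 + 6·4
487⁻¹ ≡ 6 (mod 23), so k ≡ 6·4 ≡ 1 (mod 23).
x = 353 + 487·1 = 840.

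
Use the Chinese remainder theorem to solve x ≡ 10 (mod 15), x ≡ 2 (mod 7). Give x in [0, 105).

100

Write x = 10 + 15·k. Then 15·k ≡ 2 − 10 ≡ 6 (mod 7).
Need 15⁻¹ mod 7. Extended Euclid on (7, 1):
7 = 7·1 + 0
15⁻¹ ≡ 1 (mod 7), so k ≡ 1·6 ≡ 6 (mod 7).
x = 10 + 15·6 = 100.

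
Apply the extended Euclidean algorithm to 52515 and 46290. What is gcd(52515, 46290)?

15

Repeated division:
52515 = 1×46290 + 6225
46290 = 7×6225 + 2715
6225 = 2×2715 + 795
2715 = 3×795 + 330
795 = 2×330 + 135
330 = 2×135 + 60
135 = 2×60 + 15
60 = 4×15 + 0
gcd(52515, 46290) = 15.
Working backward:
15 = 135 − 2·60
15 = −2·330 + 5·135
15 = 5·795 − 12·330
15 = −12·2715 + 41·795
15 = 41·6225 − 94·2715
15 = −94·46290 + 699·6225
15 = 699·52515 − 793·46290
So 15 = (699)·52515 + (-793)·46290.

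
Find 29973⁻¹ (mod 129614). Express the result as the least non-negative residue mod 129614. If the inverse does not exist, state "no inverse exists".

57981

Apply the Euclidean algorithm to 129614 and 29973:
129614 = 4×29973 + 9722
29973 = 3×9722 + 807
9722 = 12×807 + 38
807 = 21×38 + 9
38 = 4×9 + 2
9 = 4×2 + 1
2 = 2×1 + 0
Since gcd(29973, 129614) = 1, back-substitute to write 1 as a combination:
1 = 9 − 4·2
1 = −4·38 + 17·9
1 = 17·807 − 361·38
1 = −361·9722 + 4349·807
1 = 4349·29973 − 13408·9722
1 = −13408·129614 + 57981·29973
So 29973·57981 ≡ 1 (mod 129614).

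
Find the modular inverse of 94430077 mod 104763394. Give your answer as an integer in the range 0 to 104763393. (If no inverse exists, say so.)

94317629

Apply the Euclidean algorithm to 104763394 and 94430077:
104763394 = 1*94430077 + 10333317
94430077 = 9*10333317 + 1430224
10333317 = 7*1430224 + 321749
1430224 = 4*321749 + 143228
321749 = 2*143228 + 35293
143228 = 4*35293 + 2056
35293 = 17*2056 + 341
2056 = 6*341 + 10
341 = 34*10 + 1
10 = 10*1 + 0
The gcd is 1. Working backward:
1 = 341 − 34·10
1 = −34·2056 + 205·341
1 = 205·35293 − 3519·2056
1 = −3519·143228 + 14281·35293
1 = 14281·321749 − 32081·143228
1 = −32081·1430224 + 142605·321749
1 = 142605·10333317 − 1030316·1430224
1 = −1030316·94430077 + 9415449·10333317
1 = 9415449·104763394 − 10445765·94430077
Thus 94430077·(-10445765) ≡ 1 (mod 104763394); reducing, -10445765 mod 104763394 = 94317629.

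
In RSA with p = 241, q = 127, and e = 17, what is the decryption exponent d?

φ(n) = (p−1)(q−1) = 240·126 = 30240.
Need d with 17·d ≡ 1 (mod 30240). Apply the extended Euclidean algorithm:
30240 = 1778*17 + 14
17 = 1*14 + 3
14 = 4*3 + 2
3 = 1*2 + 1
2 = 2*1 + 0
Back-substitute:
1 = 3 − 2
1 = −14 + 5·3
1 = 5·17 − 6·14
1 = −6·30240 + 10673·17
So 17·10673 ≡ 1 (mod 30240), hence d = 10673.

10673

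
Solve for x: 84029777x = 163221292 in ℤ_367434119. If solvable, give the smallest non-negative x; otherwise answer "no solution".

16411049

First find gcd(84029777, 367434119):
367434119 = 4·84029777 + 31315011
84029777 = 2·31315011 + 21399755
31315011 = 1·21399755 + 9915256
21399755 = 2·9915256 + 1569243
9915256 = 6·1569243 + 499798
1569243 = 3·499798 + 69849
499798 = 7·69849 + 10855
69849 = 6·10855 + 4719
10855 = 2·4719 + 1417
4719 = 3·1417 + 468
1417 = 3·468 + 13
468 = 36·13 + 0
gcd = 13 and 13 | 163221292, so solutions exist. Divide through by 13: 6463829x ≡ 12555484 (mod 28264163).
Now find 6463829⁻¹ mod 28264163:
28264163 = 4·6463829 + 2408847
6463829 = 2·2408847 + 1646135
2408847 = 1·1646135 + 762712
1646135 = 2·762712 + 120711
762712 = 6·120711 + 38446
120711 = 3·38446 + 5373
38446 = 7·5373 + 835
5373 = 6·835 + 363
835 = 2·363 + 109
363 = 3·109 + 36
109 = 3·36 + 1
36 = 36·1 + 0
Back-substitute:
1 = 109 − 3·36
1 = −3·363 + 10·109
1 = 10·835 − 23·363
1 = −23·5373 + 148·835
1 = 148·38446 − 1059·5373
1 = −1059·120711 + 3325·38446
1 = 3325·762712 − 21009·120711
1 = −21009·1646135 + 45343·762712
1 = 45343·2408847 − 66352·1646135
1 = −66352·6463829 + 178047·2408847
1 = 178047·28264163 − 778540·6463829
So 6463829·(-778540) ≡ 1 (mod 28264163), i.e. 6463829⁻¹ ≡ 27485623.
Then x ≡ 27485623·12555484 ≡ 16411049 (mod 28264163); the smallest non-negative solution is x = 16411049.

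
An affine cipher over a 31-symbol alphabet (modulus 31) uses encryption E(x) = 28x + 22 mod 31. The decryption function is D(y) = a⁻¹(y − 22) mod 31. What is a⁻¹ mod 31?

Run Euclid on (31, 28):
31 = 1·28 + 3
28 = 9·3 + 1
3 = 3·1 + 0
Since gcd(28, 31) = 1, back-substitute to write 1 as a combination:
1 = 28 − 9·3
1 = −9·31 + 10·28
So 28·10 ≡ 1 (mod 31).

10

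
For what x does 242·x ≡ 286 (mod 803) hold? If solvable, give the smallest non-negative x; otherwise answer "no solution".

First find gcd(242, 803):
803 = 3*242 + 77
242 = 3*77 + 11
77 = 7*11 + 0
gcd = 11 and 11 | 286, so solutions exist. Divide through by 11: 22x ≡ 26 (mod 73).
Now find 22⁻¹ mod 73:
73 = 3*22 + 7
22 = 3*7 + 1
7 = 7*1 + 0
Back-substitute:
1 = 22 − 3·7
1 = −3·73 + 10·22
So 22⁻¹ ≡ 10 (mod 73).
Then x ≡ 10·26 ≡ 41 (mod 73); the smallest non-negative solution is x = 41.

41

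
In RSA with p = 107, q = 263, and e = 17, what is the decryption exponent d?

φ(n) = (p−1)(q−1) = 106·262 = 27772.
Need d with 17·d ≡ 1 (mod 27772). Apply the extended Euclidean algorithm:
27772 = 1633·17 + 11
17 = 1·11 + 6
11 = 1·6 + 5
6 = 1·5 + 1
5 = 5·1 + 0
Back-substitute:
1 = 6 − 5
1 = −11 + 2·6
1 = 2·17 − 3·11
1 = −3·27772 + 4901·17
So 17·4901 ≡ 1 (mod 27772), hence d = 4901.

4901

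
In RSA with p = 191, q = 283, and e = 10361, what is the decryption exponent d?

26141

φ(n) = (p−1)(q−1) = 190·282 = 53580.
Need d with 10361·d ≡ 1 (mod 53580). Apply the extended Euclidean algorithm:
53580 = 5×10361 + 1775
10361 = 5×1775 + 1486
1775 = 1×1486 + 289
1486 = 5×289 + 41
289 = 7×41 + 2
41 = 20×2 + 1
2 = 2×1 + 0
Back-substitute:
1 = 41 − 20·2
1 = −20·289 + 141·41
1 = 141·1486 − 725·289
1 = −725·1775 + 866·1486
1 = 866·10361 − 5055·1775
1 = −5055·53580 + 26141·10361
So 10361·26141 ≡ 1 (mod 53580), hence d = 26141.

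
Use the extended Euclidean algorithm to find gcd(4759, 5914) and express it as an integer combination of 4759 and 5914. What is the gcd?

Repeated division:
5914 = 1·4759 + 1155
4759 = 4·1155 + 139
1155 = 8·139 + 43
139 = 3·43 + 10
43 = 4·10 + 3
10 = 3·3 + 1
3 = 3·1 + 0
gcd(4759, 5914) = 1.
Express as a combination:
1 = 10 − 3·3
1 = −3·43 + 13·10
1 = 13·139 − 42·43
1 = −42·1155 + 349·139
1 = 349·4759 − 1438·1155
1 = −1438·5914 + 1787·4759
So 1 = (-1438)·5914 + (1787)·4759.

1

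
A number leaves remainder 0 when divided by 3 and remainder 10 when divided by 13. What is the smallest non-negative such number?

Write x = 0 + 3·k. Then 3·k ≡ 10 − 0 ≡ 10 (mod 13).
Need 3⁻¹ mod 13. Extended Euclid on (13, 3):
13 = 4×3 + 1
3 = 3×1 + 0
Back-substitute:
1 = 13 − 4·3
3⁻¹ ≡ 9 (mod 13), so k ≡ 9·10 ≡ 12 (mod 13).
x = 0 + 3·12 = 36.

36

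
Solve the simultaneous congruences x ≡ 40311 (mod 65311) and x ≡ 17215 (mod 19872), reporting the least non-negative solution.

845948383

Write x = 40311 + 65311·k. Then 65311·k ≡ 17215 − 40311 ≡ 16648 (mod 19872).
Need 65311⁻¹ mod 19872. Extended Euclid on (19872, 5695):
19872 = 3×5695 + 2787
5695 = 2×2787 + 121
2787 = 23×121 + 4
121 = 30×4 + 1
4 = 4×1 + 0
Back-substitute:
1 = 121 − 30·4
1 = −30·2787 + 691·121
1 = 691·5695 − 1412·2787
1 = −1412·19872 + 4927·5695
65311⁻¹ ≡ 4927 (mod 19872), so k ≡ 4927·16648 ≡ 12952 (mod 19872).
x = 40311 + 65311·12952 = 845948383.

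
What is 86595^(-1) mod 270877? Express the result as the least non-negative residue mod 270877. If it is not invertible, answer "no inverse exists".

Extended Euclidean algorithm:
270877 = 3×86595 + 11092
86595 = 7×11092 + 8951
11092 = 1×8951 + 2141
8951 = 4×2141 + 387
2141 = 5×387 + 206
387 = 1×206 + 181
206 = 1×181 + 25
181 = 7×25 + 6
25 = 4×6 + 1
6 = 6×1 + 0
gcd = 1, so the inverse exists. Back-substitute:
1 = 25 − 4·6
1 = −4·181 + 29·25
1 = 29·206 − 33·181
1 = −33·387 + 62·206
1 = 62·2141 − 343·387
1 = −343·8951 + 1434·2141
1 = 1434·11092 − 1777·8951
1 = −1777·86595 + 13873·11092
1 = 13873·270877 − 43396·86595
Thus 86595·(-43396) ≡ 1 (mod 270877); reducing, -43396 mod 270877 = 227481.

227481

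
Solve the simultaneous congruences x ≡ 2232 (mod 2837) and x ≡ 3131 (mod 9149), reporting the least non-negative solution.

Write x = 2232 + 2837·k. Then 2837·k ≡ 3131 − 2232 ≡ 899 (mod 9149).
Need 2837⁻¹ mod 9149. Extended Euclid on (9149, 2837):
9149 = 3·2837 + 638
2837 = 4·638 + 285
638 = 2·285 + 68
285 = 4·68 + 13
68 = 5·13 + 3
13 = 4·3 + 1
3 = 3·1 + 0
Back-substitute:
1 = 13 − 4·3
1 = −4·68 + 21·13
1 = 21·285 − 88·68
1 = −88·638 + 197·285
1 = 197·2837 − 876·638
1 = −876·9149 + 2825·2837
2837⁻¹ ≡ 2825 (mod 9149), so k ≡ 2825·899 ≡ 5402 (mod 9149).
x = 2232 + 2837·5402 = 15327706.

15327706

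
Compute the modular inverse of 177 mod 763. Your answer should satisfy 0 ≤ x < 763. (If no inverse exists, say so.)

Extended Euclidean algorithm:
763 = 4*177 + 55
177 = 3*55 + 12
55 = 4*12 + 7
12 = 1*7 + 5
7 = 1*5 + 2
5 = 2*2 + 1
2 = 2*1 + 0
The gcd is 1. Working backward:
1 = 5 − 2·2
1 = −2·7 + 3·5
1 = 3·12 − 5·7
1 = −5·55 + 23·12
1 = 23·177 − 74·55
1 = −74·763 + 319·177
So 177·319 ≡ 1 (mod 763).

319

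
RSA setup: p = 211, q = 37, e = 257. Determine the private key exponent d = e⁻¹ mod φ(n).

353

φ(n) = (p−1)(q−1) = 210·36 = 7560.
Need d with 257·d ≡ 1 (mod 7560). Apply the extended Euclidean algorithm:
7560 = 29*257 + 107
257 = 2*107 + 43
107 = 2*43 + 21
43 = 2*21 + 1
21 = 21*1 + 0
Back-substitute:
1 = 43 − 2·21
1 = −2·107 + 5·43
1 = 5·257 − 12·107
1 = −12·7560 + 353·257
So 257·353 ≡ 1 (mod 7560), hence d = 353.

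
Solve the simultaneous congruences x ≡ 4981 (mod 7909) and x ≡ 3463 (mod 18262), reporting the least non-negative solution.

Write x = 4981 + 7909·k. Then 7909·k ≡ 3463 − 4981 ≡ 16744 (mod 18262).
Need 7909⁻¹ mod 18262. Extended Euclid on (18262, 7909):
18262 = 2·7909 + 2444
7909 = 3·2444 + 577
2444 = 4·577 + 136
577 = 4·136 + 33
136 = 4·33 + 4
33 = 8·4 + 1
4 = 4·1 + 0
Back-substitute:
1 = 33 − 8·4
1 = −8·136 + 33·33
1 = 33·577 − 140·136
1 = −140·2444 + 593·577
1 = 593·7909 − 1919·2444
1 = −1919·18262 + 4431·7909
7909⁻¹ ≡ 4431 (mod 18262), so k ≡ 4431·16744 ≡ 12420 (mod 18262).
x = 4981 + 7909·12420 = 98234761.

98234761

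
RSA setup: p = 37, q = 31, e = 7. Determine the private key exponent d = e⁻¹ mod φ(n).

463

φ(n) = (p−1)(q−1) = 36·30 = 1080.
Need d with 7·d ≡ 1 (mod 1080). Apply the extended Euclidean algorithm:
1080 = 154*7 + 2
7 = 3*2 + 1
2 = 2*1 + 0
Back-substitute:
1 = 7 − 3·2
1 = −3·1080 + 463·7
So 7·463 ≡ 1 (mod 1080), hence d = 463.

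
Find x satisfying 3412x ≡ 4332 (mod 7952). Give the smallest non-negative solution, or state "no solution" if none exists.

First find gcd(3412, 7952):
7952 = 2*3412 + 1128
3412 = 3*1128 + 28
1128 = 40*28 + 8
28 = 3*8 + 4
8 = 2*4 + 0
gcd = 4 and 4 | 4332, so solutions exist. Divide through by 4: 853x ≡ 1083 (mod 1988).
Now find 853⁻¹ mod 1988:
1988 = 2·853 + 282
853 = 3·282 + 7
282 = 40·7 + 2
7 = 3·2 + 1
2 = 2·1 + 0
Back-substitute:
1 = 7 − 3·2
1 = −3·282 + 121·7
1 = 121·853 − 366·282
1 = −366·1988 + 853·853
So 853⁻¹ ≡ 853 (mod 1988).
Then x ≡ 853·1083 ≡ 1367 (mod 1988); the smallest non-negative solution is x = 1367.

1367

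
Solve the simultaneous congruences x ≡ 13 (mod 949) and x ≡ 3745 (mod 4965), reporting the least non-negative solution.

Write x = 13 + 949·k. Then 949·k ≡ 3745 − 13 ≡ 3732 (mod 4965).
Need 949⁻¹ mod 4965. Extended Euclid on (4965, 949):
4965 = 5*949 + 220
949 = 4*220 + 69
220 = 3*69 + 13
69 = 5*13 + 4
13 = 3*4 + 1
4 = 4*1 + 0
Back-substitute:
1 = 13 − 3·4
1 = −3·69 + 16·13
1 = 16·220 − 51·69
1 = −51·949 + 220·220
1 = 220·4965 − 1151·949
949⁻¹ ≡ 3814 (mod 4965), so k ≡ 3814·3732 ≡ 4158 (mod 4965).
x = 13 + 949·4158 = 3945955.

3945955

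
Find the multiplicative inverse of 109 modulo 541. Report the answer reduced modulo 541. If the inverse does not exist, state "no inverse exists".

gcd(541, 109) by repeated division:
541 = 4*109 + 105
109 = 1*105 + 4
105 = 26*4 + 1
4 = 4*1 + 0
The gcd is 1. Working backward:
1 = 105 − 26·4
1 = −26·109 + 27·105
1 = 27·541 − 134·109
So 109·(-134) ≡ 1 (mod 541), and -134 ≡ 407 (mod 541).

407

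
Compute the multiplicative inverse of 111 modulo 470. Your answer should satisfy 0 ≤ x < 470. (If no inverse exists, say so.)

Apply the Euclidean algorithm to 470 and 111:
470 = 4*111 + 26
111 = 4*26 + 7
26 = 3*7 + 5
7 = 1*5 + 2
5 = 2*2 + 1
2 = 2*1 + 0
Since gcd(111, 470) = 1, back-substitute to write 1 as a combination:
1 = 5 − 2·2
1 = −2·7 + 3·5
1 = 3·26 − 11·7
1 = −11·111 + 47·26
1 = 47·470 − 199·111
So 111·(-199) ≡ 1 (mod 470), and -199 ≡ 271 (mod 470).

271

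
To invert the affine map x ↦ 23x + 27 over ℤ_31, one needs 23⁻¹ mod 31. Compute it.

27

Extended Euclidean algorithm:
31 = 1×23 + 8
23 = 2×8 + 7
8 = 1×7 + 1
7 = 7×1 + 0
Since gcd(23, 31) = 1, back-substitute to write 1 as a combination:
1 = 8 − 7
1 = −23 + 3·8
1 = 3·31 − 4·23
Thus 23·(-4) ≡ 1 (mod 31); reducing, -4 mod 31 = 27.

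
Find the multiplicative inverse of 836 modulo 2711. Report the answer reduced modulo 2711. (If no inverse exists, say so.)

1469

Run Euclid on (2711, 836):
2711 = 3·836 + 203
836 = 4·203 + 24
203 = 8·24 + 11
24 = 2·11 + 2
11 = 5·2 + 1
2 = 2·1 + 0
Since gcd(836, 2711) = 1, back-substitute to write 1 as a combination:
1 = 11 − 5·2
1 = −5·24 + 11·11
1 = 11·203 − 93·24
1 = −93·836 + 383·203
1 = 383·2711 − 1242·836
So 836·(-1242) ≡ 1 (mod 2711), and -1242 ≡ 1469 (mod 2711).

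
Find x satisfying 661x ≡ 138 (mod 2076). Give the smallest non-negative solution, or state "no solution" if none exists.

First find gcd(661, 2076):
2076 = 3·661 + 93
661 = 7·93 + 10
93 = 9·10 + 3
10 = 3·3 + 1
3 = 3·1 + 0
gcd = 1, so a unique solution mod 2076 exists.
Back-substitute for the Bézout coefficients:
1 = 10 − 3·3
1 = −3·93 + 28·10
1 = 28·661 − 199·93
1 = −199·2076 + 625·661
So 661·(625) ≡ 1 (mod 2076), giving 661⁻¹ ≡ 625.
x ≡ 661⁻¹·138 ≡ 625·138 ≡ 1134 (mod 2076).

1134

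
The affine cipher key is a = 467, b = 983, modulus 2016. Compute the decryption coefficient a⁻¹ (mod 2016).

Apply the Euclidean algorithm to 2016 and 467:
2016 = 4×467 + 148
467 = 3×148 + 23
148 = 6×23 + 10
23 = 2×10 + 3
10 = 3×3 + 1
3 = 3×1 + 0
Since gcd(467, 2016) = 1, back-substitute to write 1 as a combination:
1 = 10 − 3·3
1 = −3·23 + 7·10
1 = 7·148 − 45·23
1 = −45·467 + 142·148
1 = 142·2016 − 613·467
So 467·(-613) ≡ 1 (mod 2016), and -613 ≡ 1403 (mod 2016).

1403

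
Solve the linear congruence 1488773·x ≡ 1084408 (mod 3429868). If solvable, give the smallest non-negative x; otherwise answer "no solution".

169304

First find gcd(1488773, 3429868):
3429868 = 2·1488773 + 452322
1488773 = 3·452322 + 131807
452322 = 3·131807 + 56901
131807 = 2·56901 + 18005
56901 = 3·18005 + 2886
18005 = 6·2886 + 689
2886 = 4·689 + 130
689 = 5·130 + 39
130 = 3·39 + 13
39 = 3·13 + 0
gcd = 13 and 13 | 1084408, so solutions exist. Divide through by 13: 114521x ≡ 83416 (mod 263836).
Now find 114521⁻¹ mod 263836:
263836 = 2*114521 + 34794
114521 = 3*34794 + 10139
34794 = 3*10139 + 4377
10139 = 2*4377 + 1385
4377 = 3*1385 + 222
1385 = 6*222 + 53
222 = 4*53 + 10
53 = 5*10 + 3
10 = 3*3 + 1
3 = 3*1 + 0
Back-substitute:
1 = 10 − 3·3
1 = −3·53 + 16·10
1 = 16·222 − 67·53
1 = −67·1385 + 418·222
1 = 418·4377 − 1321·1385
1 = −1321·10139 + 3060·4377
1 = 3060·34794 − 10501·10139
1 = −10501·114521 + 34563·34794
1 = 34563·263836 − 79627·114521
So 114521·(-79627) ≡ 1 (mod 263836), i.e. 114521⁻¹ ≡ 184209.
Then x ≡ 184209·83416 ≡ 169304 (mod 263836); the smallest non-negative solution is x = 169304.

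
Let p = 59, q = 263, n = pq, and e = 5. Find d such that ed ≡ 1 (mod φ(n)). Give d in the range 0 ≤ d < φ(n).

12157

φ(n) = (p−1)(q−1) = 58·262 = 15196.
Need d with 5·d ≡ 1 (mod 15196). Apply the extended Euclidean algorithm:
15196 = 3039*5 + 1
5 = 5*1 + 0
Back-substitute:
1 = 15196 − 3039·5
So 5·(-3039) ≡ 1 (mod 15196), hence d ≡ -3039 ≡ 12157 (mod 15196).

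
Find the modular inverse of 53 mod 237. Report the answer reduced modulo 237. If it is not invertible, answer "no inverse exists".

Extended Euclidean algorithm:
237 = 4·53 + 25
53 = 2·25 + 3
25 = 8·3 + 1
3 = 3·1 + 0
Since gcd(53, 237) = 1, back-substitute to write 1 as a combination:
1 = 25 − 8·3
1 = −8·53 + 17·25
1 = 17·237 − 76·53
So 53·(-76) ≡ 1 (mod 237), and -76 ≡ 161 (mod 237).

161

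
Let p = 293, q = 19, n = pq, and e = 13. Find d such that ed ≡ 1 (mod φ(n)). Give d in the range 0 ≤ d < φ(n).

1213

φ(n) = (p−1)(q−1) = 292·18 = 5256.
Need d with 13·d ≡ 1 (mod 5256). Apply the extended Euclidean algorithm:
5256 = 404·13 + 4
13 = 3·4 + 1
4 = 4·1 + 0
Back-substitute:
1 = 13 − 3·4
1 = −3·5256 + 1213·13
So 13·1213 ≡ 1 (mod 5256), hence d = 1213.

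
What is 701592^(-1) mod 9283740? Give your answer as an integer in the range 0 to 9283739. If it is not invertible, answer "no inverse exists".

Euclidean algorithm on 9283740, 701592:
9283740 = 13*701592 + 163044
701592 = 4*163044 + 49416
163044 = 3*49416 + 14796
49416 = 3*14796 + 5028
14796 = 2*5028 + 4740
5028 = 1*4740 + 288
4740 = 16*288 + 132
288 = 2*132 + 24
132 = 5*24 + 12
24 = 2*12 + 0
gcd(701592, 9283740) = 12 ≠ 1, so 701592 has no multiplicative inverse modulo 9283740.

no inverse exists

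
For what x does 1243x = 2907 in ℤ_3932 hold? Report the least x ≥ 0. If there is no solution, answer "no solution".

3153

First find gcd(1243, 3932):
3932 = 3*1243 + 203
1243 = 6*203 + 25
203 = 8*25 + 3
25 = 8*3 + 1
3 = 3*1 + 0
gcd = 1, so a unique solution mod 3932 exists.
Back-substitute for the Bézout coefficients:
1 = 25 − 8·3
1 = −8·203 + 65·25
1 = 65·1243 − 398·203
1 = −398·3932 + 1259·1243
So 1243·(1259) ≡ 1 (mod 3932), giving 1243⁻¹ ≡ 1259.
x ≡ 1243⁻¹·2907 ≡ 1259·2907 ≡ 3153 (mod 3932).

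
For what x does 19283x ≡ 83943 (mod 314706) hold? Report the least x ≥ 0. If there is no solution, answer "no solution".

23979

First find gcd(19283, 314706):
314706 = 16*19283 + 6178
19283 = 3*6178 + 749
6178 = 8*749 + 186
749 = 4*186 + 5
186 = 37*5 + 1
5 = 5*1 + 0
gcd = 1, so a unique solution mod 314706 exists.
Back-substitute for the Bézout coefficients:
1 = 186 − 37·5
1 = −37·749 + 149·186
1 = 149·6178 − 1229·749
1 = −1229·19283 + 3836·6178
1 = 3836·314706 − 62605·19283
So 19283·(-62605) ≡ 1 (mod 314706), giving 19283⁻¹ ≡ 252101.
x ≡ 19283⁻¹·83943 ≡ 252101·83943 ≡ 23979 (mod 314706).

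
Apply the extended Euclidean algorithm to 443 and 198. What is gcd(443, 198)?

1

Euclidean algorithm:
443 = 2×198 + 47
198 = 4×47 + 10
47 = 4×10 + 7
10 = 1×7 + 3
7 = 2×3 + 1
3 = 3×1 + 0
gcd(443, 198) = 1.
Back-substituting:
1 = 7 − 2·3
1 = −2·10 + 3·7
1 = 3·47 − 14·10
1 = −14·198 + 59·47
1 = 59·443 − 132·198
So 1 = (59)·443 + (-132)·198.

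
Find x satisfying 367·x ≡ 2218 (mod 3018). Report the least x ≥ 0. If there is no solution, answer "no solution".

2728

First find gcd(367, 3018):
3018 = 8×367 + 82
367 = 4×82 + 39
82 = 2×39 + 4
39 = 9×4 + 3
4 = 1×3 + 1
3 = 3×1 + 0
gcd = 1, so a unique solution mod 3018 exists.
Back-substitute for the Bézout coefficients:
1 = 4 − 3
1 = −39 + 10·4
1 = 10·82 − 21·39
1 = −21·367 + 94·82
1 = 94·3018 − 773·367
So 367·(-773) ≡ 1 (mod 3018), giving 367⁻¹ ≡ 2245.
x ≡ 367⁻¹·2218 ≡ 2245·2218 ≡ 2728 (mod 3018).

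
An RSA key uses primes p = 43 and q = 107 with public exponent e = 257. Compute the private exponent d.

φ(n) = (p−1)(q−1) = 42·106 = 4452.
Need d with 257·d ≡ 1 (mod 4452). Apply the extended Euclidean algorithm:
4452 = 17*257 + 83
257 = 3*83 + 8
83 = 10*8 + 3
8 = 2*3 + 2
3 = 1*2 + 1
2 = 2*1 + 0
Back-substitute:
1 = 3 − 2
1 = −8 + 3·3
1 = 3·83 − 31·8
1 = −31·257 + 96·83
1 = 96·4452 − 1663·257
So 257·(-1663) ≡ 1 (mod 4452), hence d ≡ -1663 ≡ 2789 (mod 4452).

2789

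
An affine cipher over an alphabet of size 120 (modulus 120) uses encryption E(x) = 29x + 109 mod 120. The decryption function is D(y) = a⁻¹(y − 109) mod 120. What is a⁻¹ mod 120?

29

Extended Euclidean algorithm:
120 = 4*29 + 4
29 = 7*4 + 1
4 = 4*1 + 0
gcd = 1, so the inverse exists. Back-substitute:
1 = 29 − 7·4
1 = −7·120 + 29·29
So 29·29 ≡ 1 (mod 120).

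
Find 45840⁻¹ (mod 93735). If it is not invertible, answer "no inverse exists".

no inverse exists

Euclidean algorithm on 93735, 45840:
93735 = 2·45840 + 2055
45840 = 22·2055 + 630
2055 = 3·630 + 165
630 = 3·165 + 135
165 = 1·135 + 30
135 = 4·30 + 15
30 = 2·15 + 0
gcd(45840, 93735) = 15 ≠ 1, so 45840 has no multiplicative inverse modulo 93735.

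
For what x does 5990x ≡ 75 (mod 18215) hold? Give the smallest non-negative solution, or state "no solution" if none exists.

First find gcd(5990, 18215):
18215 = 3×5990 + 245
5990 = 24×245 + 110
245 = 2×110 + 25
110 = 4×25 + 10
25 = 2×10 + 5
10 = 2×5 + 0
gcd = 5 and 5 | 75, so solutions exist. Divide through by 5: 1198x ≡ 15 (mod 3643).
Now find 1198⁻¹ mod 3643:
3643 = 3×1198 + 49
1198 = 24×49 + 22
49 = 2×22 + 5
22 = 4×5 + 2
5 = 2×2 + 1
2 = 2×1 + 0
Back-substitute:
1 = 5 − 2·2
1 = −2·22 + 9·5
1 = 9·49 − 20·22
1 = −20·1198 + 489·49
1 = 489·3643 − 1487·1198
So 1198·(-1487) ≡ 1 (mod 3643), i.e. 1198⁻¹ ≡ 2156.
Then x ≡ 2156·15 ≡ 3196 (mod 3643); the smallest non-negative solution is x = 3196.

3196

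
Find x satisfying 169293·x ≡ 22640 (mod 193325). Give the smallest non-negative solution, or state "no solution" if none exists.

110305

First find gcd(169293, 193325):
193325 = 1×169293 + 24032
169293 = 7×24032 + 1069
24032 = 22×1069 + 514
1069 = 2×514 + 41
514 = 12×41 + 22
41 = 1×22 + 19
22 = 1×19 + 3
19 = 6×3 + 1
3 = 3×1 + 0
gcd = 1, so a unique solution mod 193325 exists.
Back-substitute for the Bézout coefficients:
1 = 19 − 6·3
1 = −6·22 + 7·19
1 = 7·41 − 13·22
1 = −13·514 + 163·41
1 = 163·1069 − 339·514
1 = −339·24032 + 7621·1069
1 = 7621·169293 − 53686·24032
1 = −53686·193325 + 61307·169293
So 169293·(61307) ≡ 1 (mod 193325), giving 169293⁻¹ ≡ 61307.
x ≡ 169293⁻¹·22640 ≡ 61307·22640 ≡ 110305 (mod 193325).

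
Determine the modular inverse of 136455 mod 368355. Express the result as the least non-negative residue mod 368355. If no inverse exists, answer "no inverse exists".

Compute gcd(136455, 368355):
368355 = 2·136455 + 95445
136455 = 1·95445 + 41010
95445 = 2·41010 + 13425
41010 = 3·13425 + 735
13425 = 18·735 + 195
735 = 3·195 + 150
195 = 1·150 + 45
150 = 3·45 + 15
45 = 3·15 + 0
Since gcd = 15 > 1, 136455 is not a unit mod 368355.

no inverse exists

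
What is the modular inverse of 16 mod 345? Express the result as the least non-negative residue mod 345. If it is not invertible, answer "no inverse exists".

151

Extended Euclidean algorithm:
345 = 21·16 + 9
16 = 1·9 + 7
9 = 1·7 + 2
7 = 3·2 + 1
2 = 2·1 + 0
gcd = 1, so the inverse exists. Back-substitute:
1 = 7 − 3·2
1 = −3·9 + 4·7
1 = 4·16 − 7·9
1 = −7·345 + 151·16
So 16·151 ≡ 1 (mod 345).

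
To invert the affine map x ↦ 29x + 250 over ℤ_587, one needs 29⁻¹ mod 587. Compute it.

81

Run Euclid on (587, 29):
587 = 20·29 + 7
29 = 4·7 + 1
7 = 7·1 + 0
gcd = 1, so the inverse exists. Back-substitute:
1 = 29 − 4·7
1 = −4·587 + 81·29
So 29·81 ≡ 1 (mod 587).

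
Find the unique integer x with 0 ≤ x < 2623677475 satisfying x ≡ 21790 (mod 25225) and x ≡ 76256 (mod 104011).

Write x = 21790 + 25225·k. Then 25225·k ≡ 76256 − 21790 ≡ 54466 (mod 104011).
Need 25225⁻¹ mod 104011. Extended Euclid on (104011, 25225):
104011 = 4*25225 + 3111
25225 = 8*3111 + 337
3111 = 9*337 + 78
337 = 4*78 + 25
78 = 3*25 + 3
25 = 8*3 + 1
3 = 3*1 + 0
Back-substitute:
1 = 25 − 8·3
1 = −8·78 + 25·25
1 = 25·337 − 108·78
1 = −108·3111 + 997·337
1 = 997·25225 − 8084·3111
1 = −8084·104011 + 33333·25225
25225⁻¹ ≡ 33333 (mod 104011), so k ≡ 33333·54466 ≡ 3173 (mod 104011).
x = 21790 + 25225·3173 = 80060715.

80060715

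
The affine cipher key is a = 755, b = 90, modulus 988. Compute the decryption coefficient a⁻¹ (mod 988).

gcd(988, 755) by repeated division:
988 = 1·755 + 233
755 = 3·233 + 56
233 = 4·56 + 9
56 = 6·9 + 2
9 = 4·2 + 1
2 = 2·1 + 0
Since gcd(755, 988) = 1, back-substitute to write 1 as a combination:
1 = 9 − 4·2
1 = −4·56 + 25·9
1 = 25·233 − 104·56
1 = −104·755 + 337·233
1 = 337·988 − 441·755
So 755·(-441) ≡ 1 (mod 988), and -441 ≡ 547 (mod 988).

547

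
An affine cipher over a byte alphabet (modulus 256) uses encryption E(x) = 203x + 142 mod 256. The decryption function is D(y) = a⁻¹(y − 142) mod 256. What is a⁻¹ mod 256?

Apply the Euclidean algorithm to 256 and 203:
256 = 1*203 + 53
203 = 3*53 + 44
53 = 1*44 + 9
44 = 4*9 + 8
9 = 1*8 + 1
8 = 8*1 + 0
gcd = 1, so the inverse exists. Back-substitute:
1 = 9 − 8
1 = −44 + 5·9
1 = 5·53 − 6·44
1 = −6·203 + 23·53
1 = 23·256 − 29·203
Thus 203·(-29) ≡ 1 (mod 256); reducing, -29 mod 256 = 227.

227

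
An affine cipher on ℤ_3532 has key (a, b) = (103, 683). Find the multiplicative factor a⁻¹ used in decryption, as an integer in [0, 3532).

gcd(3532, 103) by repeated division:
3532 = 34×103 + 30
103 = 3×30 + 13
30 = 2×13 + 4
13 = 3×4 + 1
4 = 4×1 + 0
gcd = 1, so the inverse exists. Back-substitute:
1 = 13 − 3·4
1 = −3·30 + 7·13
1 = 7·103 − 24·30
1 = −24·3532 + 823·103
So 103·823 ≡ 1 (mod 3532).

823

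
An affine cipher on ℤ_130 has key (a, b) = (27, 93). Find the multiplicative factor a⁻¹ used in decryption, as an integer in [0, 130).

gcd(130, 27) by repeated division:
130 = 4*27 + 22
27 = 1*22 + 5
22 = 4*5 + 2
5 = 2*2 + 1
2 = 2*1 + 0
gcd = 1, so the inverse exists. Back-substitute:
1 = 5 − 2·2
1 = −2·22 + 9·5
1 = 9·27 − 11·22
1 = −11·130 + 53·27
So 27·53 ≡ 1 (mod 130).

53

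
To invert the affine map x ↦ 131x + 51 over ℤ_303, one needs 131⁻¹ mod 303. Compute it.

266

Apply the Euclidean algorithm to 303 and 131:
303 = 2*131 + 41
131 = 3*41 + 8
41 = 5*8 + 1
8 = 8*1 + 0
The gcd is 1. Working backward:
1 = 41 − 5·8
1 = −5·131 + 16·41
1 = 16·303 − 37·131
Thus 131·(-37) ≡ 1 (mod 303); reducing, -37 mod 303 = 266.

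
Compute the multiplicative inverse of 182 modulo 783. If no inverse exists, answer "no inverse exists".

gcd(783, 182) by repeated division:
783 = 4·182 + 55
182 = 3·55 + 17
55 = 3·17 + 4
17 = 4·4 + 1
4 = 4·1 + 0
Since gcd(182, 783) = 1, back-substitute to write 1 as a combination:
1 = 17 − 4·4
1 = −4·55 + 13·17
1 = 13·182 − 43·55
1 = −43·783 + 185·182
So 182·185 ≡ 1 (mod 783).

185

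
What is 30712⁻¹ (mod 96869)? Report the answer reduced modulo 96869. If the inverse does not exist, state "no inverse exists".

Apply the Euclidean algorithm to 96869 and 30712:
96869 = 3·30712 + 4733
30712 = 6·4733 + 2314
4733 = 2·2314 + 105
2314 = 22·105 + 4
105 = 26·4 + 1
4 = 4·1 + 0
The gcd is 1. Working backward:
1 = 105 − 26·4
1 = −26·2314 + 573·105
1 = 573·4733 − 1172·2314
1 = −1172·30712 + 7605·4733
1 = 7605·96869 − 23987·30712
Thus 30712·(-23987) ≡ 1 (mod 96869); reducing, -23987 mod 96869 = 72882.

72882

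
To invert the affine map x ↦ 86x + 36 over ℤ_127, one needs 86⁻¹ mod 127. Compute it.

96

Run Euclid on (127, 86):
127 = 1×86 + 41
86 = 2×41 + 4
41 = 10×4 + 1
4 = 4×1 + 0
The gcd is 1. Working backward:
1 = 41 − 10·4
1 = −10·86 + 21·41
1 = 21·127 − 31·86
Thus 86·(-31) ≡ 1 (mod 127); reducing, -31 mod 127 = 96.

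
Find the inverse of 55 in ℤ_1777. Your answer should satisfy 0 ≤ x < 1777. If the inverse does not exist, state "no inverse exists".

gcd(1777, 55) by repeated division:
1777 = 32·55 + 17
55 = 3·17 + 4
17 = 4·4 + 1
4 = 4·1 + 0
Since gcd(55, 1777) = 1, back-substitute to write 1 as a combination:
1 = 17 − 4·4
1 = −4·55 + 13·17
1 = 13·1777 − 420·55
Hence 55⁻¹ ≡ -420 ≡ 1357 (mod 1777).

1357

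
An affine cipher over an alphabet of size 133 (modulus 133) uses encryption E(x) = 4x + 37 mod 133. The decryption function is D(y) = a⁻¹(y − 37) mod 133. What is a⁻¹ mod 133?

100

gcd(133, 4) by repeated division:
133 = 33*4 + 1
4 = 4*1 + 0
Since gcd(4, 133) = 1, back-substitute to write 1 as a combination:
1 = 133 − 33·4
So 4·(-33) ≡ 1 (mod 133), and -33 ≡ 100 (mod 133).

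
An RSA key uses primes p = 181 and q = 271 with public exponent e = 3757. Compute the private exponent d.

11293

φ(n) = (p−1)(q−1) = 180·270 = 48600.
Need d with 3757·d ≡ 1 (mod 48600). Apply the extended Euclidean algorithm:
48600 = 12*3757 + 3516
3757 = 1*3516 + 241
3516 = 14*241 + 142
241 = 1*142 + 99
142 = 1*99 + 43
99 = 2*43 + 13
43 = 3*13 + 4
13 = 3*4 + 1
4 = 4*1 + 0
Back-substitute:
1 = 13 − 3·4
1 = −3·43 + 10·13
1 = 10·99 − 23·43
1 = −23·142 + 33·99
1 = 33·241 − 56·142
1 = −56·3516 + 817·241
1 = 817·3757 − 873·3516
1 = −873·48600 + 11293·3757
So 3757·11293 ≡ 1 (mod 48600), hence d = 11293.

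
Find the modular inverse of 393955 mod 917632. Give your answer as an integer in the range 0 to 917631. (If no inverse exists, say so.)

gcd(917632, 393955) by repeated division:
917632 = 2×393955 + 129722
393955 = 3×129722 + 4789
129722 = 27×4789 + 419
4789 = 11×419 + 180
419 = 2×180 + 59
180 = 3×59 + 3
59 = 19×3 + 2
3 = 1×2 + 1
2 = 2×1 + 0
Since gcd(393955, 917632) = 1, back-substitute to write 1 as a combination:
1 = 3 − 2
1 = −59 + 20·3
1 = 20·180 − 61·59
1 = −61·419 + 142·180
1 = 142·4789 − 1623·419
1 = −1623·129722 + 43963·4789
1 = 43963·393955 − 133512·129722
1 = −133512·917632 + 310987·393955
So 393955·310987 ≡ 1 (mod 917632).

310987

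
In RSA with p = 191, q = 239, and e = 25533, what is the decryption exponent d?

42737

φ(n) = (p−1)(q−1) = 190·238 = 45220.
Need d with 25533·d ≡ 1 (mod 45220). Apply the extended Euclidean algorithm:
45220 = 1×25533 + 19687
25533 = 1×19687 + 5846
19687 = 3×5846 + 2149
5846 = 2×2149 + 1548
2149 = 1×1548 + 601
1548 = 2×601 + 346
601 = 1×346 + 255
346 = 1×255 + 91
255 = 2×91 + 73
91 = 1×73 + 18
73 = 4×18 + 1
18 = 18×1 + 0
Back-substitute:
1 = 73 − 4·18
1 = −4·91 + 5·73
1 = 5·255 − 14·91
1 = −14·346 + 19·255
1 = 19·601 − 33·346
1 = −33·1548 + 85·601
1 = 85·2149 − 118·1548
1 = −118·5846 + 321·2149
1 = 321·19687 − 1081·5846
1 = −1081·25533 + 1402·19687
1 = 1402·45220 − 2483·25533
So 25533·(-2483) ≡ 1 (mod 45220), hence d ≡ -2483 ≡ 42737 (mod 45220).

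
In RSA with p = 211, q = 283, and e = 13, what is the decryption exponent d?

φ(n) = (p−1)(q−1) = 210·282 = 59220.
Need d with 13·d ≡ 1 (mod 59220). Apply the extended Euclidean algorithm:
59220 = 4555×13 + 5
13 = 2×5 + 3
5 = 1×3 + 2
3 = 1×2 + 1
2 = 2×1 + 0
Back-substitute:
1 = 3 − 2
1 = −5 + 2·3
1 = 2·13 − 5·5
1 = −5·59220 + 22777·13
So 13·22777 ≡ 1 (mod 59220), hence d = 22777.

22777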